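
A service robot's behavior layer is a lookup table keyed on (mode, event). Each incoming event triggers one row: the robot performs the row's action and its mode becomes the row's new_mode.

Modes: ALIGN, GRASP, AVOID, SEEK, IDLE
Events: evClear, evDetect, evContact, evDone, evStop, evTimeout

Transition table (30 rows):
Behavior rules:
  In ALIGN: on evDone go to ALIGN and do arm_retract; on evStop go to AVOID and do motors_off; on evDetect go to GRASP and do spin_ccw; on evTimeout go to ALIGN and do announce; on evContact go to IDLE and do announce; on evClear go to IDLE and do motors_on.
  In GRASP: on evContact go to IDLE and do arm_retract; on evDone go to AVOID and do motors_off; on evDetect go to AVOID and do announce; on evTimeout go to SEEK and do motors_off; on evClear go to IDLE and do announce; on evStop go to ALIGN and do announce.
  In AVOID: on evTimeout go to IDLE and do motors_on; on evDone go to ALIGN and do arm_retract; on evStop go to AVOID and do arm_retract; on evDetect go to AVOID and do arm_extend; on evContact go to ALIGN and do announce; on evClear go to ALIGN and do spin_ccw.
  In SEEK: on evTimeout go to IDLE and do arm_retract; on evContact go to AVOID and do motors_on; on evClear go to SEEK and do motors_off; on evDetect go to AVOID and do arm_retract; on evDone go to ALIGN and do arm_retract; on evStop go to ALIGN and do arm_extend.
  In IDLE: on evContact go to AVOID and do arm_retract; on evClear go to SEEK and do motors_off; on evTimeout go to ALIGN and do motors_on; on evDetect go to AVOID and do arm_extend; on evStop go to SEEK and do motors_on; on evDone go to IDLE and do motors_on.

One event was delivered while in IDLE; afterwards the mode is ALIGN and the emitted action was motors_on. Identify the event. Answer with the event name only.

evTimeout

try evClear: (IDLE, evClear) → (SEEK, motors_off)
try evDetect: (IDLE, evDetect) → (AVOID, arm_extend)
try evContact: (IDLE, evContact) → (AVOID, arm_retract)
try evDone: (IDLE, evDone) → (IDLE, motors_on)
try evStop: (IDLE, evStop) → (SEEK, motors_on)
try evTimeout: (IDLE, evTimeout) → (ALIGN, motors_on)  ← matches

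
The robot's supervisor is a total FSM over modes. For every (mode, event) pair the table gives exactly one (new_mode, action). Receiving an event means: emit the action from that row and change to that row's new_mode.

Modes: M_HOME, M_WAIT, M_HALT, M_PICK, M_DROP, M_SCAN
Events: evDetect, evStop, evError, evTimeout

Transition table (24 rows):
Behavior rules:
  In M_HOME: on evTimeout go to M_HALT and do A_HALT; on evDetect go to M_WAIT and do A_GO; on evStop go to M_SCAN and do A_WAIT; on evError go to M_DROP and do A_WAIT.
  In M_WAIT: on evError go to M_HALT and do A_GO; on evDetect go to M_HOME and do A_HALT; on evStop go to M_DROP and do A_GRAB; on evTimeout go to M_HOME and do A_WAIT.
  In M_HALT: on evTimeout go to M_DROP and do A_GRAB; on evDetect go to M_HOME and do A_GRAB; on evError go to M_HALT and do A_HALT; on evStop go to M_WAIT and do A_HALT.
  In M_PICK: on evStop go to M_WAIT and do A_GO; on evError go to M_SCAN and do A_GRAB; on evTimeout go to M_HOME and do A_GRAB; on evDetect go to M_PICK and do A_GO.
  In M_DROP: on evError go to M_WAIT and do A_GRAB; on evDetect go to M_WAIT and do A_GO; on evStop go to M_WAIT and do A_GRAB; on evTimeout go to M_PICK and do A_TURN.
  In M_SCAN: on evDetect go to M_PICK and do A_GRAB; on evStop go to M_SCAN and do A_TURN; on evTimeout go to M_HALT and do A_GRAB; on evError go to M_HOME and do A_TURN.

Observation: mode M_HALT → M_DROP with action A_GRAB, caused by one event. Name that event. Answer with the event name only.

evTimeout

try evDetect: (M_HALT, evDetect) → (M_HOME, A_GRAB)
try evStop: (M_HALT, evStop) → (M_WAIT, A_HALT)
try evError: (M_HALT, evError) → (M_HALT, A_HALT)
try evTimeout: (M_HALT, evTimeout) → (M_DROP, A_GRAB)  ← matches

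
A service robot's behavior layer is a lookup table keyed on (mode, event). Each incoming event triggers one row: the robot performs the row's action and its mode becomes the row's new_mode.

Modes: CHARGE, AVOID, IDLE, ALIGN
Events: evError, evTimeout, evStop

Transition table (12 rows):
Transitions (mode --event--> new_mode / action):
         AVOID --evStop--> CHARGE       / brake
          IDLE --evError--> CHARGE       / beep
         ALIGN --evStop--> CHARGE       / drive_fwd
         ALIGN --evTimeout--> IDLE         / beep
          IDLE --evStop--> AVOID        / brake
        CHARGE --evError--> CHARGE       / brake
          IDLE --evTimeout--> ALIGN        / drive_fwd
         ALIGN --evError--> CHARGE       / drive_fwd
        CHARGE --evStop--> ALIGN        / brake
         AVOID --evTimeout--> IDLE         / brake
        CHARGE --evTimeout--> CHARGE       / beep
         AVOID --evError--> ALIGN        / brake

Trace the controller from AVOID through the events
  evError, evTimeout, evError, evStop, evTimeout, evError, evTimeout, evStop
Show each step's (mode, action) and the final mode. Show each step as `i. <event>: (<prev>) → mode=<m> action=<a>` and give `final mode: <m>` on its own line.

1. evError: (AVOID) → mode=ALIGN action=brake
2. evTimeout: (ALIGN) → mode=IDLE action=beep
3. evError: (IDLE) → mode=CHARGE action=beep
4. evStop: (CHARGE) → mode=ALIGN action=brake
5. evTimeout: (ALIGN) → mode=IDLE action=beep
6. evError: (IDLE) → mode=CHARGE action=beep
7. evTimeout: (CHARGE) → mode=CHARGE action=beep
8. evStop: (CHARGE) → mode=ALIGN action=brake

final mode: ALIGN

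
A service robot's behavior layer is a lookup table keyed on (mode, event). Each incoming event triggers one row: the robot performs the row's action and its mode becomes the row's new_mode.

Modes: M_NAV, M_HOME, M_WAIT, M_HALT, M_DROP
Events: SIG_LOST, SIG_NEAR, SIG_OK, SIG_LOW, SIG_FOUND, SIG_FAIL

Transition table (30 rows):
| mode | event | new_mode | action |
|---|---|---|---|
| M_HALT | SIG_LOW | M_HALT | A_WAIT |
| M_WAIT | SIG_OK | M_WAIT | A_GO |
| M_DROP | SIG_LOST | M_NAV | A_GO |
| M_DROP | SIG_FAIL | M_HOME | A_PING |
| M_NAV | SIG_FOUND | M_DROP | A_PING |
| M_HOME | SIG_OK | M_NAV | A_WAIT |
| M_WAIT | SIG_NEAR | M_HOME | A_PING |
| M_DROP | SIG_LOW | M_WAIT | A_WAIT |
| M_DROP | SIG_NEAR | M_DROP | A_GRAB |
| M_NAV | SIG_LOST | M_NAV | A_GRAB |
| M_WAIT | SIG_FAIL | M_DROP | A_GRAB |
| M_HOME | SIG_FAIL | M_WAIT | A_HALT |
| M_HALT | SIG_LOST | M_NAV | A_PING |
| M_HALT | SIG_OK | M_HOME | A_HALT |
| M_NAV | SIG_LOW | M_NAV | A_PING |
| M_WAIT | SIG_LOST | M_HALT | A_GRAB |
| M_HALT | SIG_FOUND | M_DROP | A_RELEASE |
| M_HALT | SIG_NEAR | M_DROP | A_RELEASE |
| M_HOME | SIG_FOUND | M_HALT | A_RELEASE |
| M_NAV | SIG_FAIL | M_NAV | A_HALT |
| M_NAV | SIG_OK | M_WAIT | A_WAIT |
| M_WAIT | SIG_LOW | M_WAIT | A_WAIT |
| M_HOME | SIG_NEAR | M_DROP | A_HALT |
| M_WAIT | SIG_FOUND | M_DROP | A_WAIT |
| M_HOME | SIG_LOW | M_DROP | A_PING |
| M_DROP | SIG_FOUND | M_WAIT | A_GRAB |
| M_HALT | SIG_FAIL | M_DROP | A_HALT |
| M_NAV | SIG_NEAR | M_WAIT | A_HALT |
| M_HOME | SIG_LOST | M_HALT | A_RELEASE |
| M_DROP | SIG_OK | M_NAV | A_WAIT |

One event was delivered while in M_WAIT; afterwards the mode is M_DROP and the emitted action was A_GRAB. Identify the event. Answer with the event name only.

SIG_FAIL

try SIG_LOST: (M_WAIT, SIG_LOST) → (M_HALT, A_GRAB)
try SIG_NEAR: (M_WAIT, SIG_NEAR) → (M_HOME, A_PING)
try SIG_OK: (M_WAIT, SIG_OK) → (M_WAIT, A_GO)
try SIG_LOW: (M_WAIT, SIG_LOW) → (M_WAIT, A_WAIT)
try SIG_FOUND: (M_WAIT, SIG_FOUND) → (M_DROP, A_WAIT)
try SIG_FAIL: (M_WAIT, SIG_FAIL) → (M_DROP, A_GRAB)  ← matches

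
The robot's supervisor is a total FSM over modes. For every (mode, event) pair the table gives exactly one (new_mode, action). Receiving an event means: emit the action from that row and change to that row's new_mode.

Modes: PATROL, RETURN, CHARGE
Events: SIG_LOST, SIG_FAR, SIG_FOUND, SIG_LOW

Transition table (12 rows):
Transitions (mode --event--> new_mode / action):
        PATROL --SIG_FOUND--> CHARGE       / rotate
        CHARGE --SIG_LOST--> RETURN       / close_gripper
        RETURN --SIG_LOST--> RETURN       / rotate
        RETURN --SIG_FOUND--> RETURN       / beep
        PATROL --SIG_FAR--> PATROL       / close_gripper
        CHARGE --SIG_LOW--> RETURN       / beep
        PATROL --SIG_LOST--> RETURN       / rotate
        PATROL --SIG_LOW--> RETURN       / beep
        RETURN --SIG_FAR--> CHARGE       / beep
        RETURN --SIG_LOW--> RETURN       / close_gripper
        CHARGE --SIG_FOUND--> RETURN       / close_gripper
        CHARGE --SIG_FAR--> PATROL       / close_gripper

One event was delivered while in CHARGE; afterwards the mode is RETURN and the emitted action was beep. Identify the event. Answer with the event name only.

try SIG_LOST: (CHARGE, SIG_LOST) → (RETURN, close_gripper)
try SIG_FAR: (CHARGE, SIG_FAR) → (PATROL, close_gripper)
try SIG_FOUND: (CHARGE, SIG_FOUND) → (RETURN, close_gripper)
try SIG_LOW: (CHARGE, SIG_LOW) → (RETURN, beep)  ← matches

SIG_LOW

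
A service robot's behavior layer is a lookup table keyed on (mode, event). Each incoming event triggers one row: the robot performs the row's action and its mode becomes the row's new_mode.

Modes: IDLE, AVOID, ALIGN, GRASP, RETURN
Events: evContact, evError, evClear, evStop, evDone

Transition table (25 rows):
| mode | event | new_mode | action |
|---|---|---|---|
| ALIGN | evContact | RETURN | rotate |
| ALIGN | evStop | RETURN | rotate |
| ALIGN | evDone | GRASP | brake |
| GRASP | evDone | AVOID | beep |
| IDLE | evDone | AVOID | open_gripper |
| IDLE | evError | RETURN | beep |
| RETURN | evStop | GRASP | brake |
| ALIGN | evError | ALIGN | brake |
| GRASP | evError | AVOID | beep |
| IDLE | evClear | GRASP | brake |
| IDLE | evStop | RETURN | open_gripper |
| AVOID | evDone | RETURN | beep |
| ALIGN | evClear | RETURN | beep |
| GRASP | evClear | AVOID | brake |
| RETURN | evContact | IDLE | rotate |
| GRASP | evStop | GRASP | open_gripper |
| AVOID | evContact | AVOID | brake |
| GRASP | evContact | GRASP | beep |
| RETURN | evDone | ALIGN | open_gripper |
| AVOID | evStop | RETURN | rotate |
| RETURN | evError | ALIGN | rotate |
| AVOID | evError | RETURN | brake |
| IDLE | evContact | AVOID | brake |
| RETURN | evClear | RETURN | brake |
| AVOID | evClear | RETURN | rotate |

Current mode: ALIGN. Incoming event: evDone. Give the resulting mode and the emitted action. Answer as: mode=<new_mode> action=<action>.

mode=GRASP action=brake

current mode = ALIGN; filter table to that mode:
  (ALIGN, evContact) → (RETURN, rotate)
  (ALIGN, evStop) → (RETURN, rotate)
  (ALIGN, evDone) → (GRASP, brake)  ← event matches
  (ALIGN, evError) → (ALIGN, brake)
  (ALIGN, evClear) → (RETURN, beep)
event = evDone selects (GRASP, brake)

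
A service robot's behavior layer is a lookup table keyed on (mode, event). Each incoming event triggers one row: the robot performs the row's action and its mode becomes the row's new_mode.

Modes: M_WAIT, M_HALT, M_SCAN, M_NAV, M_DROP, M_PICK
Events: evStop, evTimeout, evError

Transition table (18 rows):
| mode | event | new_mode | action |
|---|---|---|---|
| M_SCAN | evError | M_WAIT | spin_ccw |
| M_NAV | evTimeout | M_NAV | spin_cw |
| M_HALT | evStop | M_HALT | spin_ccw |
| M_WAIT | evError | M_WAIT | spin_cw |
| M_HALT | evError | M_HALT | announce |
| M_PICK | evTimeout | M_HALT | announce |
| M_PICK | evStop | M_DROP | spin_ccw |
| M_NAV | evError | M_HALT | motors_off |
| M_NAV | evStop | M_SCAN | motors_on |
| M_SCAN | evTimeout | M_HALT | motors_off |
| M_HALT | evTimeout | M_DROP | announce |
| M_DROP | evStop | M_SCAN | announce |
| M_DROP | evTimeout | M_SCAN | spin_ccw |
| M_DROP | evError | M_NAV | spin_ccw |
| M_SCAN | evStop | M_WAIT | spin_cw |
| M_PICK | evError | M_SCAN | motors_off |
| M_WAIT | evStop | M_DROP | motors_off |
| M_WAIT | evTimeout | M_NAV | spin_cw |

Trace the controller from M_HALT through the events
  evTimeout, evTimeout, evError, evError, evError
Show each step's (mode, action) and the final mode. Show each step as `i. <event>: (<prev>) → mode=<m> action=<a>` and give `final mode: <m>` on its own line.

1. evTimeout: (M_HALT) → mode=M_DROP action=announce
2. evTimeout: (M_DROP) → mode=M_SCAN action=spin_ccw
3. evError: (M_SCAN) → mode=M_WAIT action=spin_ccw
4. evError: (M_WAIT) → mode=M_WAIT action=spin_cw
5. evError: (M_WAIT) → mode=M_WAIT action=spin_cw

final mode: M_WAIT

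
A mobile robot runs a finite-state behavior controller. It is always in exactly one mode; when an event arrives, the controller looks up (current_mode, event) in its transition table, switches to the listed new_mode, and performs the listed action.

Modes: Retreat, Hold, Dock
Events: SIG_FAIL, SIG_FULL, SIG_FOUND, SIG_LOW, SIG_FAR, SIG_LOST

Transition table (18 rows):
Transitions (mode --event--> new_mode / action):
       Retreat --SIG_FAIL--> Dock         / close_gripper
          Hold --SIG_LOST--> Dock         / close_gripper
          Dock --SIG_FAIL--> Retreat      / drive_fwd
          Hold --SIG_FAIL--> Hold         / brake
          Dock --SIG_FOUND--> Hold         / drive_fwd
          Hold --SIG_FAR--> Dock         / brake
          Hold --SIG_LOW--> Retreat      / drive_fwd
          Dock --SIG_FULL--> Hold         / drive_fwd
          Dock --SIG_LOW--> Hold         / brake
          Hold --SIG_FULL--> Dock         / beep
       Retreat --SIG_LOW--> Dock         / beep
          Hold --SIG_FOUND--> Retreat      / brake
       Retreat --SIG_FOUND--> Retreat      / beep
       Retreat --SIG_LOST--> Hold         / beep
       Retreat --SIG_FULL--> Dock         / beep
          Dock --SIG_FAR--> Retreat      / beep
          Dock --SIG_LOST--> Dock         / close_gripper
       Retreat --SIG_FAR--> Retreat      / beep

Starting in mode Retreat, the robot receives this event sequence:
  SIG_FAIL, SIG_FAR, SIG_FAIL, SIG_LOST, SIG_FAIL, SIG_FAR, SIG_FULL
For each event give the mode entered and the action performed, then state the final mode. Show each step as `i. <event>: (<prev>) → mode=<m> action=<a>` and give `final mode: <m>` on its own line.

final mode: Dock

1. SIG_FAIL: (Retreat) → mode=Dock action=close_gripper
2. SIG_FAR: (Dock) → mode=Retreat action=beep
3. SIG_FAIL: (Retreat) → mode=Dock action=close_gripper
4. SIG_LOST: (Dock) → mode=Dock action=close_gripper
5. SIG_FAIL: (Dock) → mode=Retreat action=drive_fwd
6. SIG_FAR: (Retreat) → mode=Retreat action=beep
7. SIG_FULL: (Retreat) → mode=Dock action=beep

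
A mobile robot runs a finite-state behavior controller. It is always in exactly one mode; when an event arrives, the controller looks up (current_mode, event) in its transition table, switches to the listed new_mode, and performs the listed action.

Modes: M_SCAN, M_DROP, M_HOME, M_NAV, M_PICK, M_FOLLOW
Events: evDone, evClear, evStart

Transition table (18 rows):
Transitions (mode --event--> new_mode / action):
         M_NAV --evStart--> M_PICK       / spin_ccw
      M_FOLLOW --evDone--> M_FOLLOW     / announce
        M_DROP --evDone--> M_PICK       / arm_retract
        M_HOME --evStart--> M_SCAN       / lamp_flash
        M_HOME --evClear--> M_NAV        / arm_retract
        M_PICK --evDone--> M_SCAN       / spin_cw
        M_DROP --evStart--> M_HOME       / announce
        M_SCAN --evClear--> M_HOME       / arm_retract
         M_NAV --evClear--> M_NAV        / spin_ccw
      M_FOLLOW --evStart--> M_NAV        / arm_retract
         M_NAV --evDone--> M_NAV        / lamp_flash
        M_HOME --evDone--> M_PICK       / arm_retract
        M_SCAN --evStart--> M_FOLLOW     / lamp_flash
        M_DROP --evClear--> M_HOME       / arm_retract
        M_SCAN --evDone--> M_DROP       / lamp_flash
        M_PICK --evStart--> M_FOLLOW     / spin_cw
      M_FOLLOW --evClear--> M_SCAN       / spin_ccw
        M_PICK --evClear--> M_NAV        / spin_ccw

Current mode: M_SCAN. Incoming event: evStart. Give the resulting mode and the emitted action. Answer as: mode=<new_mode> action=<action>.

current mode = M_SCAN; filter table to that mode:
  (M_SCAN, evClear) → (M_HOME, arm_retract)
  (M_SCAN, evStart) → (M_FOLLOW, lamp_flash)  ← event matches
  (M_SCAN, evDone) → (M_DROP, lamp_flash)
event = evStart selects (M_FOLLOW, lamp_flash)

mode=M_FOLLOW action=lamp_flash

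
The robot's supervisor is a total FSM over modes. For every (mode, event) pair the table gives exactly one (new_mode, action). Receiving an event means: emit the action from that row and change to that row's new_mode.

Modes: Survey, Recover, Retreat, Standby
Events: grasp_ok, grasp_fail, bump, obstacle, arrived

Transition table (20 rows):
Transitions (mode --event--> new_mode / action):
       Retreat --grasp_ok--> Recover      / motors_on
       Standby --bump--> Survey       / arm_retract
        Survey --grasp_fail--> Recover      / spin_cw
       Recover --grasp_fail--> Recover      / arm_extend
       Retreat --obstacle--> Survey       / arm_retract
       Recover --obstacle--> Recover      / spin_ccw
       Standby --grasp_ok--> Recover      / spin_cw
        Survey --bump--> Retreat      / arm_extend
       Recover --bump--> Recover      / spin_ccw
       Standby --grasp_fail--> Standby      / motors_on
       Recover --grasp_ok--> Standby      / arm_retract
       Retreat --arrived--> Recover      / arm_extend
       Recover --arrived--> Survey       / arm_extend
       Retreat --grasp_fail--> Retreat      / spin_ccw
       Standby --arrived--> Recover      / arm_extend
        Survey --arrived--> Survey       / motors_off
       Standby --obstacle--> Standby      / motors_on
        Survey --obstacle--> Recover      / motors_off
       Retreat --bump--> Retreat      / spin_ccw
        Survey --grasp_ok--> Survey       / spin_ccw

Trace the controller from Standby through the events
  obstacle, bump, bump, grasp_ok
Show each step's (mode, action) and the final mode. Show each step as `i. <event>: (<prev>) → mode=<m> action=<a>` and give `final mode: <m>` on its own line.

1. obstacle: (Standby) → mode=Standby action=motors_on
2. bump: (Standby) → mode=Survey action=arm_retract
3. bump: (Survey) → mode=Retreat action=arm_extend
4. grasp_ok: (Retreat) → mode=Recover action=motors_on

final mode: Recover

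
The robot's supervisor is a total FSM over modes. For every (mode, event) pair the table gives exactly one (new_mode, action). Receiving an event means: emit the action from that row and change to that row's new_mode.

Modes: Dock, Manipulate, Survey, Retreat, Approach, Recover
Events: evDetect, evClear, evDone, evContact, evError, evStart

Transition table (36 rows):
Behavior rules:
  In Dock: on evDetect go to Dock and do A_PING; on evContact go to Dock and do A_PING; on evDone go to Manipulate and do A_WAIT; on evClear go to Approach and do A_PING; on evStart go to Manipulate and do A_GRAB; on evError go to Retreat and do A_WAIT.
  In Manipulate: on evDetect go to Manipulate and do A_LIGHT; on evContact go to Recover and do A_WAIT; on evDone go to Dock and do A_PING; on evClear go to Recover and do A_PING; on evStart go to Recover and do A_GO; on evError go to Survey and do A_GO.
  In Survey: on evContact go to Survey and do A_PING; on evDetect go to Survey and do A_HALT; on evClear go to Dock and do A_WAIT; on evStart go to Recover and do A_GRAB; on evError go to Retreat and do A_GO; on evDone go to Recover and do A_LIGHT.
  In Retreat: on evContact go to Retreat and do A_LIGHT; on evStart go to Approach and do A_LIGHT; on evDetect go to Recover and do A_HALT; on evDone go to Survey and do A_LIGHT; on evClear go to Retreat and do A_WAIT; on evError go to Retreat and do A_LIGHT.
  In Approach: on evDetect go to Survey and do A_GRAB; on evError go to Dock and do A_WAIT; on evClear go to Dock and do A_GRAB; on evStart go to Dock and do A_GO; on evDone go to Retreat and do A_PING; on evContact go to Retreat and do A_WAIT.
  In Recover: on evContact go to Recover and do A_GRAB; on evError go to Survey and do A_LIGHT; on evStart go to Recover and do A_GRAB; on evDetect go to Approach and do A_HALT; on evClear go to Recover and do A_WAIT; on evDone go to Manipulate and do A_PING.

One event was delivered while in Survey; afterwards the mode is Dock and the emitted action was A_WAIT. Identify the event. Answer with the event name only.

evClear

try evDetect: (Survey, evDetect) → (Survey, A_HALT)
try evClear: (Survey, evClear) → (Dock, A_WAIT)  ← matches
try evDone: (Survey, evDone) → (Recover, A_LIGHT)
try evContact: (Survey, evContact) → (Survey, A_PING)
try evError: (Survey, evError) → (Retreat, A_GO)
try evStart: (Survey, evStart) → (Recover, A_GRAB)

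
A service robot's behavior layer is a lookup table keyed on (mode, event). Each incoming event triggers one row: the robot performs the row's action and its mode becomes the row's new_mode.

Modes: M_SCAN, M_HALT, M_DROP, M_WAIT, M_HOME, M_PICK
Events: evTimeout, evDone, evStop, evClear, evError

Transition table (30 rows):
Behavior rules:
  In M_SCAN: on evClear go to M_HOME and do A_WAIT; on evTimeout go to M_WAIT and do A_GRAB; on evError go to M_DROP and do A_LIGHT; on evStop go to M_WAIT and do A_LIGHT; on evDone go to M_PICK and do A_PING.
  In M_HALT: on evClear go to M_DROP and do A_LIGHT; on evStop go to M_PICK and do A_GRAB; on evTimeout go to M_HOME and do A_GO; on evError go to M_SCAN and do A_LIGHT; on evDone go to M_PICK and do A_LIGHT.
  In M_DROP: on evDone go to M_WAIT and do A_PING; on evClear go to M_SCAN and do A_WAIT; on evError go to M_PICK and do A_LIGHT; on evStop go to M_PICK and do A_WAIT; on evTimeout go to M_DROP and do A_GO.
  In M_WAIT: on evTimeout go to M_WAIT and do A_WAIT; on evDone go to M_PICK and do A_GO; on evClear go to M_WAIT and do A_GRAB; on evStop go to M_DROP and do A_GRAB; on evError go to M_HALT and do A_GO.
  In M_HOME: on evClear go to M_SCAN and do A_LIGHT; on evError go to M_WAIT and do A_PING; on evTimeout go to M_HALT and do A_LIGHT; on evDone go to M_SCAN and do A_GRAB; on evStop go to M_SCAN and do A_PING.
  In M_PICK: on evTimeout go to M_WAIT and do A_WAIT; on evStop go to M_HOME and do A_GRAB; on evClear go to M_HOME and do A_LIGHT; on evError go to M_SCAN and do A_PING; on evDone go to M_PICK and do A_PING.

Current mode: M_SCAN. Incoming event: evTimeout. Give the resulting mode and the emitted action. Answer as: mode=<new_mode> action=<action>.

current mode = M_SCAN; filter table to that mode:
  (M_SCAN, evClear) → (M_HOME, A_WAIT)
  (M_SCAN, evTimeout) → (M_WAIT, A_GRAB)  ← event matches
  (M_SCAN, evError) → (M_DROP, A_LIGHT)
  (M_SCAN, evStop) → (M_WAIT, A_LIGHT)
  (M_SCAN, evDone) → (M_PICK, A_PING)
event = evTimeout selects (M_WAIT, A_GRAB)

mode=M_WAIT action=A_GRAB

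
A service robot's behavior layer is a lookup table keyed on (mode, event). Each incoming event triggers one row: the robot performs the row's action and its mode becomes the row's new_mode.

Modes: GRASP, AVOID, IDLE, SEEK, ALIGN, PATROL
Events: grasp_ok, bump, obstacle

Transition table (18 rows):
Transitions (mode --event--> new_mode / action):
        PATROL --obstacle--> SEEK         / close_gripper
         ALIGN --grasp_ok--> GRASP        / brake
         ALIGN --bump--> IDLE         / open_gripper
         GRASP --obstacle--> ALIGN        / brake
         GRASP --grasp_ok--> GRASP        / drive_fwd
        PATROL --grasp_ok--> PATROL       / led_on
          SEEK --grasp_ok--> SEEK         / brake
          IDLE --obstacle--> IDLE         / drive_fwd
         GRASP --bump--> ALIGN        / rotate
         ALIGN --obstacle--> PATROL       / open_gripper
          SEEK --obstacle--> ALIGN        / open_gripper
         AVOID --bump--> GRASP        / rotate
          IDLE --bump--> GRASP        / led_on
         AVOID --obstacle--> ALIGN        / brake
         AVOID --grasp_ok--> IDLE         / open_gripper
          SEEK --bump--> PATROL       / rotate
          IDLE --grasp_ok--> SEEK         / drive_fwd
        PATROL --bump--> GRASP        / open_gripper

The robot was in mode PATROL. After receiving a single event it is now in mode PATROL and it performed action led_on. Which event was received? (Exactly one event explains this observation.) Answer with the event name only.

try grasp_ok: (PATROL, grasp_ok) → (PATROL, led_on)  ← matches
try bump: (PATROL, bump) → (GRASP, open_gripper)
try obstacle: (PATROL, obstacle) → (SEEK, close_gripper)

grasp_ok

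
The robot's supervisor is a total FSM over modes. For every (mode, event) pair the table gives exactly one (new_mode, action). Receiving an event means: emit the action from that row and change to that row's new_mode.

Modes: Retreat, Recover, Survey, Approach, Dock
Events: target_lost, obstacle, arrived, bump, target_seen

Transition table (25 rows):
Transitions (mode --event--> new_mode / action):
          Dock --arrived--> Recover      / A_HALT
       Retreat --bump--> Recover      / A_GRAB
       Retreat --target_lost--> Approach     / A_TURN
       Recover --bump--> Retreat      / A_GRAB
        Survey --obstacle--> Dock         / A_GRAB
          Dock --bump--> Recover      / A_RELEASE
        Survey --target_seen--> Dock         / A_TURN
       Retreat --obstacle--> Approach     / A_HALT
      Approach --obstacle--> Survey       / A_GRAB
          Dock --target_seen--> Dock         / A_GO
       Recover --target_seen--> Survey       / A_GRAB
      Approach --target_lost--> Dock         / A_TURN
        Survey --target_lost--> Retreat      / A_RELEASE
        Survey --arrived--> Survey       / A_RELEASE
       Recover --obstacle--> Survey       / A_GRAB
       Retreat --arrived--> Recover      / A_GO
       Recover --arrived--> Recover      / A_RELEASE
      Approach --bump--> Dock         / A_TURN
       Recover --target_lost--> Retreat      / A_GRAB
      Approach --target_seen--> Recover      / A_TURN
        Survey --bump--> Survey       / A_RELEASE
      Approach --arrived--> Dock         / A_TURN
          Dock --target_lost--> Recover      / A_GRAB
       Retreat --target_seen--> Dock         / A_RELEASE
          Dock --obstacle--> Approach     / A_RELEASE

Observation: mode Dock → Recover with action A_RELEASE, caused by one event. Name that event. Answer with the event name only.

bump

try target_lost: (Dock, target_lost) → (Recover, A_GRAB)
try obstacle: (Dock, obstacle) → (Approach, A_RELEASE)
try arrived: (Dock, arrived) → (Recover, A_HALT)
try bump: (Dock, bump) → (Recover, A_RELEASE)  ← matches
try target_seen: (Dock, target_seen) → (Dock, A_GO)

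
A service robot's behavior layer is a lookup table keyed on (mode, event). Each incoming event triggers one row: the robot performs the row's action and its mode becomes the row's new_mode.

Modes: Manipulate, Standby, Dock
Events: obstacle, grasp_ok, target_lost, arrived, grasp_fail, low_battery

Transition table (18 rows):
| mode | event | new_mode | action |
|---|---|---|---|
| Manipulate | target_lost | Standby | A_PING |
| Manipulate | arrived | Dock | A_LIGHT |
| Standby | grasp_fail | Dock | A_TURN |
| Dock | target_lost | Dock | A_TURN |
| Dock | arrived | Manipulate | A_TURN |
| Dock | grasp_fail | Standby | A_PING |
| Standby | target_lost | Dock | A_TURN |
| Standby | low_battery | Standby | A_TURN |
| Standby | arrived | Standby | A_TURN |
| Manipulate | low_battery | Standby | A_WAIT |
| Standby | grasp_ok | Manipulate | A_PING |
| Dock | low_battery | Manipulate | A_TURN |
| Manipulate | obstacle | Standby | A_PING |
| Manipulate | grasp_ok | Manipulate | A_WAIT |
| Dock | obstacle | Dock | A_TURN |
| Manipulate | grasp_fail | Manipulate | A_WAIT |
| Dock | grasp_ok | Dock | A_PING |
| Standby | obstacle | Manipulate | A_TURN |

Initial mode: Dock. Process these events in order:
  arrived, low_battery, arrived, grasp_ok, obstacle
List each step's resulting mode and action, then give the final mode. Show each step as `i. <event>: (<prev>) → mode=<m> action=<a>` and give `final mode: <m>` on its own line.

1. arrived: (Dock) → mode=Manipulate action=A_TURN
2. low_battery: (Manipulate) → mode=Standby action=A_WAIT
3. arrived: (Standby) → mode=Standby action=A_TURN
4. grasp_ok: (Standby) → mode=Manipulate action=A_PING
5. obstacle: (Manipulate) → mode=Standby action=A_PING

final mode: Standby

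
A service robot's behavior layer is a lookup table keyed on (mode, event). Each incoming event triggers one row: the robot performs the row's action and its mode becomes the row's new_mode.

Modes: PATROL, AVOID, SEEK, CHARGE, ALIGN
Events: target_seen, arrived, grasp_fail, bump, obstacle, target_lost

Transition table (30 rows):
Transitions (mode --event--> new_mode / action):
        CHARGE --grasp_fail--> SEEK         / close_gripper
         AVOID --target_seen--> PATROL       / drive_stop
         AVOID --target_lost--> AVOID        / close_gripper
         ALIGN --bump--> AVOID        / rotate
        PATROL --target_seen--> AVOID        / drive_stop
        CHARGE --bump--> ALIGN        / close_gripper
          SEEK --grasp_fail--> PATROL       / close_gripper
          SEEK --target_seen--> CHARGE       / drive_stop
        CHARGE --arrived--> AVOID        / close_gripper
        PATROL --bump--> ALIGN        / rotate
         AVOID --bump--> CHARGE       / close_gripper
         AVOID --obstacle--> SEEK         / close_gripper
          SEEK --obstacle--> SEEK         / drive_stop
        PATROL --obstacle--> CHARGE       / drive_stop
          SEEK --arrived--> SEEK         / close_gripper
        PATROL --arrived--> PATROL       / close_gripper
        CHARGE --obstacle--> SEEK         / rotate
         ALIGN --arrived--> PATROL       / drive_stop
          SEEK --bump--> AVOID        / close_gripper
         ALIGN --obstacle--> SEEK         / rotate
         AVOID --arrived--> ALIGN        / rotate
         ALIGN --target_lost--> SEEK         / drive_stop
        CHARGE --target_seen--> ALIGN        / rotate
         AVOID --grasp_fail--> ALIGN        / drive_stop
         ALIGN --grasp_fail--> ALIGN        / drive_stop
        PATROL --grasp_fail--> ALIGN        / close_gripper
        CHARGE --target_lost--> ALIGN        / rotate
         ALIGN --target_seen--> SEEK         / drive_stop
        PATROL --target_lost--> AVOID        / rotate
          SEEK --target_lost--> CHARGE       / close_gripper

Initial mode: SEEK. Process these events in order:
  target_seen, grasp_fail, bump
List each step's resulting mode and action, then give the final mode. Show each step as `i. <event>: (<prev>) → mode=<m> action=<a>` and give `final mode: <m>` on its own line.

1. target_seen: (SEEK) → mode=CHARGE action=drive_stop
2. grasp_fail: (CHARGE) → mode=SEEK action=close_gripper
3. bump: (SEEK) → mode=AVOID action=close_gripper

final mode: AVOID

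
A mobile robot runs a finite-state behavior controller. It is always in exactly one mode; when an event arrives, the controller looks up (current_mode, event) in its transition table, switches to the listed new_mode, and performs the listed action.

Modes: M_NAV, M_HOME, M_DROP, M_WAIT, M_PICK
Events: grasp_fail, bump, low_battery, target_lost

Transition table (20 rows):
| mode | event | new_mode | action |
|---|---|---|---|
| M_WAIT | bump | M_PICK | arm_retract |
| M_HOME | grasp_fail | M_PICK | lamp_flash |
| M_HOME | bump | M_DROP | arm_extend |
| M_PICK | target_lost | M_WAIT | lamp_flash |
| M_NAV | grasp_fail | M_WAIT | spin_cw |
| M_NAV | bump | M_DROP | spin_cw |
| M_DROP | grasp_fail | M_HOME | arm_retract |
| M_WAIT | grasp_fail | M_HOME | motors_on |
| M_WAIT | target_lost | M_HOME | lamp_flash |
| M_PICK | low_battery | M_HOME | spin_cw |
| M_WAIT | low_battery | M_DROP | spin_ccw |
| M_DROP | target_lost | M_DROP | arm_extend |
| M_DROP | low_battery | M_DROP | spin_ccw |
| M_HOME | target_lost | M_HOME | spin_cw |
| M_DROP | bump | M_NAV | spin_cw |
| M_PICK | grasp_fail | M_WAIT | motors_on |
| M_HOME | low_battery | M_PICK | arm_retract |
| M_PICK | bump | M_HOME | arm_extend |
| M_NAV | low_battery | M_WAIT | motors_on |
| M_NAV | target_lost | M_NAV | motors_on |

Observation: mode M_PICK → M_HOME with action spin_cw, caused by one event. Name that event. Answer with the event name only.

try grasp_fail: (M_PICK, grasp_fail) → (M_WAIT, motors_on)
try bump: (M_PICK, bump) → (M_HOME, arm_extend)
try low_battery: (M_PICK, low_battery) → (M_HOME, spin_cw)  ← matches
try target_lost: (M_PICK, target_lost) → (M_WAIT, lamp_flash)

low_battery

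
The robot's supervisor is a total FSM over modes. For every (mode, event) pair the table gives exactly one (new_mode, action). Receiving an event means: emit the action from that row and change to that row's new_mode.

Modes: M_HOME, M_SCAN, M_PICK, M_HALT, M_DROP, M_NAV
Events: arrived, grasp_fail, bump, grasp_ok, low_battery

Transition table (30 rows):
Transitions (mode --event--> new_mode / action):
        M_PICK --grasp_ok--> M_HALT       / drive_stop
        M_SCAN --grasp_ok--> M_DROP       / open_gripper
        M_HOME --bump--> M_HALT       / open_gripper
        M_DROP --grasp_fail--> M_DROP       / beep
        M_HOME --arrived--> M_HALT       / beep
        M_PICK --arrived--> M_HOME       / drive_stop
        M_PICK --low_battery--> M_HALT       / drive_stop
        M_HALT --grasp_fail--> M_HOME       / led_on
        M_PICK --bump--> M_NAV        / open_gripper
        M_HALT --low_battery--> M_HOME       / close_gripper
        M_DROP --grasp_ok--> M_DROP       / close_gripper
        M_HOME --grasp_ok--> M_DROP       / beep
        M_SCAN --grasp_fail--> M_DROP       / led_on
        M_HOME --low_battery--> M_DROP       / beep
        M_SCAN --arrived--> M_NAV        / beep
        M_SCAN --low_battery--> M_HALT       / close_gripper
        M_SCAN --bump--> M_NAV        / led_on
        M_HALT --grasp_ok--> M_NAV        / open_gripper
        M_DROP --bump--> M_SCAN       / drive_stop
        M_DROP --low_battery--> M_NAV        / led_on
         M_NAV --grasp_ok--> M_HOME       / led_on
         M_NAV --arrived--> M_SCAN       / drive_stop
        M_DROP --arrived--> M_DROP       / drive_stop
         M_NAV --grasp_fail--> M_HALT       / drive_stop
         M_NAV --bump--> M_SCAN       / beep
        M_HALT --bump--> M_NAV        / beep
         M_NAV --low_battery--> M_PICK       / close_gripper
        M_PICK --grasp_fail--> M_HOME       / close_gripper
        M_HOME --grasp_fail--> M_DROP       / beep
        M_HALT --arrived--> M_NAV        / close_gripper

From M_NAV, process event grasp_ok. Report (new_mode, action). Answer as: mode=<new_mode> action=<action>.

mode=M_HOME action=led_on

current mode = M_NAV; filter table to that mode:
  (M_NAV, grasp_ok) → (M_HOME, led_on)  ← event matches
  (M_NAV, arrived) → (M_SCAN, drive_stop)
  (M_NAV, grasp_fail) → (M_HALT, drive_stop)
  (M_NAV, bump) → (M_SCAN, beep)
  (M_NAV, low_battery) → (M_PICK, close_gripper)
event = grasp_ok selects (M_HOME, led_on)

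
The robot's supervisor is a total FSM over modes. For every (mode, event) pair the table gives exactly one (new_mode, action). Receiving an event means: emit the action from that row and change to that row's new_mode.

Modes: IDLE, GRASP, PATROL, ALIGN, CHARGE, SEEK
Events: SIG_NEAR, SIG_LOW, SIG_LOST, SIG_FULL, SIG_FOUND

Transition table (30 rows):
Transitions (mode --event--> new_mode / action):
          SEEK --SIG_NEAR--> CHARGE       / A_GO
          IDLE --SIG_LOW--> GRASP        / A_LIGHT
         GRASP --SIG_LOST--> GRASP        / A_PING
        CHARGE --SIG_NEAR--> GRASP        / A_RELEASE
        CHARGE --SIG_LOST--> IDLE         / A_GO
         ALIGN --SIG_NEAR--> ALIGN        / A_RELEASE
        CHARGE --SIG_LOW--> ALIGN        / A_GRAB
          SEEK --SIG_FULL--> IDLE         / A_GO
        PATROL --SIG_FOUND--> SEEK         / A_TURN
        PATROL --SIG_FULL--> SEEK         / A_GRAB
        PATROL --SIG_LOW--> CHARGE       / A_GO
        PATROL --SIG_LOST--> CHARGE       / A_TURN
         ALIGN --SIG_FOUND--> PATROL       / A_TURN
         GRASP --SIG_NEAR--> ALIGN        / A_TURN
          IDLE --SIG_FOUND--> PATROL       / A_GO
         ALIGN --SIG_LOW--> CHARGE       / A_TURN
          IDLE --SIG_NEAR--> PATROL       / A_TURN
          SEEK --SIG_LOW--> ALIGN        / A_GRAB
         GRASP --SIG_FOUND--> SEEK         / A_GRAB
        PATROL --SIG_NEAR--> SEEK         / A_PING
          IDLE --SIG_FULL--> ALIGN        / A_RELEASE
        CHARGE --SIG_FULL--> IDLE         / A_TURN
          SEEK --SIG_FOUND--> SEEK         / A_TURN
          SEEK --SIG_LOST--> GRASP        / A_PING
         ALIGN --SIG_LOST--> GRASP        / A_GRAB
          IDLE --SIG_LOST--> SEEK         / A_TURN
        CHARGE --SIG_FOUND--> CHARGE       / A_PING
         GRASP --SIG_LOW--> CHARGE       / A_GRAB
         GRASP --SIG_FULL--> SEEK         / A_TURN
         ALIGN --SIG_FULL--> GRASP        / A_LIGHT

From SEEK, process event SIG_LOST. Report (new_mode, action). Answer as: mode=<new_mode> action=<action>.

mode=GRASP action=A_PING

current mode = SEEK; filter table to that mode:
  (SEEK, SIG_NEAR) → (CHARGE, A_GO)
  (SEEK, SIG_FULL) → (IDLE, A_GO)
  (SEEK, SIG_LOW) → (ALIGN, A_GRAB)
  (SEEK, SIG_FOUND) → (SEEK, A_TURN)
  (SEEK, SIG_LOST) → (GRASP, A_PING)  ← event matches
event = SIG_LOST selects (GRASP, A_PING)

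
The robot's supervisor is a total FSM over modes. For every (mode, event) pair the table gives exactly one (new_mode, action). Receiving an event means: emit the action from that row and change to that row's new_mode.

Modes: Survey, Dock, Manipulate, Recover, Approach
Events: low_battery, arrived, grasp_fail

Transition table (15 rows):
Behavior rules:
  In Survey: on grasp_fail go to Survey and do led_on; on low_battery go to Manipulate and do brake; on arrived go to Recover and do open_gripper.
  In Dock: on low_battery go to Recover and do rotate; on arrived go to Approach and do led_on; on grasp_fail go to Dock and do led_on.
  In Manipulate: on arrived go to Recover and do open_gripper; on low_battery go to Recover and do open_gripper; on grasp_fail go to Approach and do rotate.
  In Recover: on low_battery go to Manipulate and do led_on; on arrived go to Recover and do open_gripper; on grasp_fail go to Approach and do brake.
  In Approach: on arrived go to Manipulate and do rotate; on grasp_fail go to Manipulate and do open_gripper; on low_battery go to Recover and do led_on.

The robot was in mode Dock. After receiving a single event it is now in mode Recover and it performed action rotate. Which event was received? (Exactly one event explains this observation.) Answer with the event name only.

try low_battery: (Dock, low_battery) → (Recover, rotate)  ← matches
try arrived: (Dock, arrived) → (Approach, led_on)
try grasp_fail: (Dock, grasp_fail) → (Dock, led_on)

low_battery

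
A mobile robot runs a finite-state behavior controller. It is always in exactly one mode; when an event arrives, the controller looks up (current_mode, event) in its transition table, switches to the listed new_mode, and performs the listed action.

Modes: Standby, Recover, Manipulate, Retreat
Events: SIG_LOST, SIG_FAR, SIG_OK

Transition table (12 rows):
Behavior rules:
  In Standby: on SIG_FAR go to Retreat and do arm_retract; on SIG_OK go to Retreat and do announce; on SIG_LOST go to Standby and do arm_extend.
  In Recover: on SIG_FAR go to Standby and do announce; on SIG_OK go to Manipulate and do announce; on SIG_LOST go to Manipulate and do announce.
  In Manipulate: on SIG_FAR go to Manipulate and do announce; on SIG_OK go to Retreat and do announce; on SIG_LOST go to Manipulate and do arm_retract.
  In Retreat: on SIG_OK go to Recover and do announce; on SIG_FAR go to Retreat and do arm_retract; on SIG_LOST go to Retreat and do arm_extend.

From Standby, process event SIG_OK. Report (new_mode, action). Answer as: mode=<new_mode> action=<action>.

mode=Retreat action=announce

current mode = Standby; filter table to that mode:
  (Standby, SIG_FAR) → (Retreat, arm_retract)
  (Standby, SIG_OK) → (Retreat, announce)  ← event matches
  (Standby, SIG_LOST) → (Standby, arm_extend)
event = SIG_OK selects (Retreat, announce)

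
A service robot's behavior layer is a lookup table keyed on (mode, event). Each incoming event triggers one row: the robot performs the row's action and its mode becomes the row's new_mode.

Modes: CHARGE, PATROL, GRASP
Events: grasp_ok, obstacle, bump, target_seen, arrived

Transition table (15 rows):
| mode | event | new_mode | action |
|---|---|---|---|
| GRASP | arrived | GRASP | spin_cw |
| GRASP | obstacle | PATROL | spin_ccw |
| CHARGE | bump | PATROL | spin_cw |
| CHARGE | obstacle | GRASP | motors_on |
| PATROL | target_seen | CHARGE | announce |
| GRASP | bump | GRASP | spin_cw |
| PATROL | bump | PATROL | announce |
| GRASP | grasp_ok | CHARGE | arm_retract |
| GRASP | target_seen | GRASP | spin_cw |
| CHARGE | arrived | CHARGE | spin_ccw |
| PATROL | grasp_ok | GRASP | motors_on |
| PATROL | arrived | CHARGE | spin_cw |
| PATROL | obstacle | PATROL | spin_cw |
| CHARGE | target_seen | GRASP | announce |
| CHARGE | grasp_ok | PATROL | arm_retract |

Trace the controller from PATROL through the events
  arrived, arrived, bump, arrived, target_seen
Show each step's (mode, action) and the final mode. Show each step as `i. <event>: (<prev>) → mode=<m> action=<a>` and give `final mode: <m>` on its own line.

1. arrived: (PATROL) → mode=CHARGE action=spin_cw
2. arrived: (CHARGE) → mode=CHARGE action=spin_ccw
3. bump: (CHARGE) → mode=PATROL action=spin_cw
4. arrived: (PATROL) → mode=CHARGE action=spin_cw
5. target_seen: (CHARGE) → mode=GRASP action=announce

final mode: GRASP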